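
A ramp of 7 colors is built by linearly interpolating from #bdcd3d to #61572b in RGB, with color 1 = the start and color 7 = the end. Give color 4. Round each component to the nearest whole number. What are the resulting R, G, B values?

(143, 146, 52)

With 7 swatches and endpoints inclusive, swatch 4 sits at t = (4 − 1)/(7 − 1) = 3/6 ≈ 0.5.
#bdcd3d → (189, 205, 61); #61572b → (97, 87, 43).
R = 189 + 0.5 × (97 − 189) = 143 → 143
G = 205 + 0.5 × (87 − 205) = 146 → 146
B = 61 + 0.5 × (43 − 61) = 52 → 52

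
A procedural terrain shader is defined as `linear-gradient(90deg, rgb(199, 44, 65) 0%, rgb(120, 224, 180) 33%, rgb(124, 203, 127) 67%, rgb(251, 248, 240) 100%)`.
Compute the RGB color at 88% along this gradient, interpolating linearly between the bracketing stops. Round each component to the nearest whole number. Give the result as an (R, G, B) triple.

(205, 232, 199)

88% lies between the 67% and 100% stops, so the local fraction is t = (88 − 67)/(100 − 67) = 21/33 ≈ 0.6364.
R = 124 + 0.6364 × (251 − 124) = 204.823 → 205
G = 203 + 0.6364 × (248 − 203) = 231.638 → 232
B = 127 + 0.6364 × (240 − 127) = 198.913 → 199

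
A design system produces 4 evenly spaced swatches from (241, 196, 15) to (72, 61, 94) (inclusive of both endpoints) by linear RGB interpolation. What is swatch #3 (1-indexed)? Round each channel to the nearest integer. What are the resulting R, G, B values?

With 4 swatches and endpoints inclusive, swatch 3 sits at t = (3 − 1)/(4 − 1) = 2/3 ≈ 0.6667.
R = 241 + 0.6667 × (72 − 241) = 128.328 → 128
G = 196 + 0.6667 × (61 − 196) = 105.996 → 106
B = 15 + 0.6667 × (94 − 15) = 67.669 → 68

(128, 106, 68)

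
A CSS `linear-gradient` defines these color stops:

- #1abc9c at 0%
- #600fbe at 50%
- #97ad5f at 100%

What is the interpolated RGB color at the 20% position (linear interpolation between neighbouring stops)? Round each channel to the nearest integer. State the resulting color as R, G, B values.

(54, 119, 170)

20% lies between the 0% and 50% stops, so the local fraction is t = (20 − 0)/(50 − 0) = 20/50 ≈ 0.4.
#1abc9c → (26, 188, 156); #600fbe → (96, 15, 190).
R = 26 + 0.4 × (96 − 26) = 54 → 54
G = 188 + 0.4 × (15 − 188) = 118.8 → 119
B = 156 + 0.4 × (190 − 156) = 169.6 → 170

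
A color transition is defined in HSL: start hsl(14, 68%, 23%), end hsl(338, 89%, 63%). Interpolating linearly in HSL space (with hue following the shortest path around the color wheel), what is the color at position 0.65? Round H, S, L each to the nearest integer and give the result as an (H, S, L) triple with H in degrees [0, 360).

Hue: 338 − 14 = 324°, but |324| > 180 so the shorter arc goes the other way: Δh = 324 − 360 = -36°.
H = 14 + 0.65 × (-36) = -9.4 → -9 → -9 mod 360 = 351°
S = 68 + 0.65 × (89 − 68) = 81.65 → 82%
L = 23 + 0.65 × (63 − 23) = 49 → 49%

(351, 82, 49)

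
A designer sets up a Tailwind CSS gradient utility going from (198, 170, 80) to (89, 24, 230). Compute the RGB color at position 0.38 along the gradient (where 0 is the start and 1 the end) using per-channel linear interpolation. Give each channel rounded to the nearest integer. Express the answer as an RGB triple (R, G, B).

(157, 115, 137)

R = 198 + 0.38 × (89 − 198) = 198 + 0.38 × -109 = 156.58 → 157
G = 170 + 0.38 × (24 − 170) = 170 + 0.38 × -146 = 114.52 → 115
B = 80 + 0.38 × (230 − 80) = 80 + 0.38 × 150 = 137 → 137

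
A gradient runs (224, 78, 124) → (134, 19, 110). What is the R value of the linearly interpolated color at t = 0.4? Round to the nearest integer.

R = 224 + 0.4 × (134 − 224) = 188 → 188

188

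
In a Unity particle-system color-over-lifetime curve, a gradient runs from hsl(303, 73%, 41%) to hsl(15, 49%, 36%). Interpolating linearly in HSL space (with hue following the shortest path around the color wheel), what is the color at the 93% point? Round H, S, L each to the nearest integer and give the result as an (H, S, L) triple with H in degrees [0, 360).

Hue: 15 − 303 = -288°, but |-288| > 180 so the shorter arc goes the other way: Δh = -288 + 360 = 72°.
H = 303 + 0.93 × (72) = 369.96 → 370 → 370 mod 360 = 10°
S = 73 + 0.93 × (49 − 73) = 50.68 → 51%
L = 41 + 0.93 × (36 − 41) = 36.35 → 36%

(10, 51, 36)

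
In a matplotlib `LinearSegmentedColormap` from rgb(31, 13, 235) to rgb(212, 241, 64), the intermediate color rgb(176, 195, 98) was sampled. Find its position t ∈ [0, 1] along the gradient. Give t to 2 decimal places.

Invert the lerp on the G channel (largest span, 228): t = (195 − 13) / (241 − 13) = 182/228 = 0.79825.
Check on R: (176 − 31)/(212 − 31) = 0.8011 ✓

0.80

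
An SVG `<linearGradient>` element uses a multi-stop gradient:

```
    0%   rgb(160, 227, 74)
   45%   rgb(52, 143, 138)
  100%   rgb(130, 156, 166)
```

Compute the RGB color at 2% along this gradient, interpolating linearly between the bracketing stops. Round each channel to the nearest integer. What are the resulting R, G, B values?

2% lies between the 0% and 45% stops, so the local fraction is t = (2 − 0)/(45 − 0) = 2/45 ≈ 0.0444.
R = 160 + 0.0444 × (52 − 160) = 155.205 → 155
G = 227 + 0.0444 × (143 − 227) = 223.27 → 223
B = 74 + 0.0444 × (138 − 74) = 76.842 → 77

(155, 223, 77)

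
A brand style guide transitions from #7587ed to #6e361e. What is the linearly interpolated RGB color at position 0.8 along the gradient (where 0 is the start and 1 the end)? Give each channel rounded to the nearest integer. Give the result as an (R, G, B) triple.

(111, 70, 71)

#7587ed → (117, 135, 237); #6e361e → (110, 54, 30).
R = 117 + 0.8 × (110 − 117) = 117 + 0.8 × -7 = 111.4 → 111
G = 135 + 0.8 × (54 − 135) = 135 + 0.8 × -81 = 70.2 → 70
B = 237 + 0.8 × (30 − 237) = 237 + 0.8 × -207 = 71.4 → 71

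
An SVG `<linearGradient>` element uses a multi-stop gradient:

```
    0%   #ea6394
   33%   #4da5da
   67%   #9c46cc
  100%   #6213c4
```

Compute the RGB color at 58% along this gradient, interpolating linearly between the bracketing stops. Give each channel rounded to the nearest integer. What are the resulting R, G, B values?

(135, 95, 208)

58% lies between the 33% and 67% stops, so the local fraction is t = (58 − 33)/(67 − 33) = 25/34 ≈ 0.7353.
#4da5da → (77, 165, 218); #9c46cc → (156, 70, 204).
R = 77 + 0.7353 × (156 − 77) = 135.089 → 135
G = 165 + 0.7353 × (70 − 165) = 95.147 → 95
B = 218 + 0.7353 × (204 − 218) = 207.706 → 208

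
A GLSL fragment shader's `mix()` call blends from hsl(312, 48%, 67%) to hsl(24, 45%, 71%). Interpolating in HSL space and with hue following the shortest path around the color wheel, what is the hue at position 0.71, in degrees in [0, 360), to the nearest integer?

3

Hue: 24 − 312 = -288°, but |-288| > 180 so the shorter arc goes the other way: Δh = -288 + 360 = 72°.
H = 312 + 0.71 × (72) = 363.12 → 363 → 363 mod 360 = 3°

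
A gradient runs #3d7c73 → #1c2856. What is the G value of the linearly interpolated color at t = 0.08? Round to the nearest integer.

117

G₁ = 124 (from #3d7c73), G₂ = 40 (from #1c2856).
G = 124 + 0.08 × (40 − 124) = 117.28 → 117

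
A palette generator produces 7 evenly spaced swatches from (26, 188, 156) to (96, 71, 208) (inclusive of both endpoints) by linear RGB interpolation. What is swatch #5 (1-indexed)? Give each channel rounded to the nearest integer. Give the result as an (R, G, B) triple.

With 7 swatches and endpoints inclusive, swatch 5 sits at t = (5 − 1)/(7 − 1) = 4/6 ≈ 0.6667.
R = 26 + 0.6667 × (96 − 26) = 72.669 → 73
G = 188 + 0.6667 × (71 − 188) = 109.996 → 110
B = 156 + 0.6667 × (208 − 156) = 190.668 → 191

(73, 110, 191)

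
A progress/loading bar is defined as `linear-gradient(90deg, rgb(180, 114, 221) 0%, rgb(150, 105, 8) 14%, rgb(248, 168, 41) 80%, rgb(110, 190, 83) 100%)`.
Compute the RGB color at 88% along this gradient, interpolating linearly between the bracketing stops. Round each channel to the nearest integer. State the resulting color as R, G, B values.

(193, 177, 58)

88% lies between the 80% and 100% stops, so the local fraction is t = (88 − 80)/(100 − 80) = 8/20 ≈ 0.4.
R = 248 + 0.4 × (110 − 248) = 192.8 → 193
G = 168 + 0.4 × (190 − 168) = 176.8 → 177
B = 41 + 0.4 × (83 − 41) = 57.8 → 58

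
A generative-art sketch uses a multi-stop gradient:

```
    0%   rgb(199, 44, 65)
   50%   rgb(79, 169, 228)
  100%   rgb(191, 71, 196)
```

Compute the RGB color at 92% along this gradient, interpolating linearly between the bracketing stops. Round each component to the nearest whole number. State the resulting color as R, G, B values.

(173, 87, 201)

92% lies between the 50% and 100% stops, so the local fraction is t = (92 − 50)/(100 − 50) = 42/50 ≈ 0.84.
R = 79 + 0.84 × (191 − 79) = 173.08 → 173
G = 169 + 0.84 × (71 − 169) = 86.68 → 87
B = 228 + 0.84 × (196 − 228) = 201.12 → 201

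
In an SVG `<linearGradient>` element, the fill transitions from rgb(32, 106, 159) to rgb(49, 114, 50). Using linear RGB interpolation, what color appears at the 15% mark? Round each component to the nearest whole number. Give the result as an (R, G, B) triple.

(35, 107, 143)

15% corresponds to t = 0.15.
R = 32 + 0.15 × (49 − 32) = 32 + 0.15 × 17 = 34.55 → 35
G = 106 + 0.15 × (114 − 106) = 106 + 0.15 × 8 = 107.2 → 107
B = 159 + 0.15 × (50 − 159) = 159 + 0.15 × -109 = 142.65 → 143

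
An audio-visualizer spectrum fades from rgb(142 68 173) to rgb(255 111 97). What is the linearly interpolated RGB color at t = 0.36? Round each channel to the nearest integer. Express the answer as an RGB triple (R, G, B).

R = 142 + 0.36 × (255 − 142) = 142 + 0.36 × 113 = 182.68 → 183
G = 68 + 0.36 × (111 − 68) = 68 + 0.36 × 43 = 83.48 → 83
B = 173 + 0.36 × (97 − 173) = 173 + 0.36 × -76 = 145.64 → 146

(183, 83, 146)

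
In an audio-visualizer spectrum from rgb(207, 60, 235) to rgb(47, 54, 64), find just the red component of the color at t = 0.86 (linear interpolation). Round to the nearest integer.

R = 207 + 0.86 × (47 − 207) = 69.4 → 69

69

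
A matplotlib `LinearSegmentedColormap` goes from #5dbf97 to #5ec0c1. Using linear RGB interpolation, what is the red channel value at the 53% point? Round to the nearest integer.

94

R₁ = 93 (from #5dbf97), R₂ = 94 (from #5ec0c1).
R = 93 + 0.53 × (94 − 93) = 93.53 → 94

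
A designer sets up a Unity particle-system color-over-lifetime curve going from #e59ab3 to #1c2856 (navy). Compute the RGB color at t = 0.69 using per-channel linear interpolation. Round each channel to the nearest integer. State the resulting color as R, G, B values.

(90, 75, 115)

#e59ab3 → (229, 154, 179); #1c2856 → (28, 40, 86).
R = 229 + 0.69 × (28 − 229) = 229 + 0.69 × -201 = 90.31 → 90
G = 154 + 0.69 × (40 − 154) = 154 + 0.69 × -114 = 75.34 → 75
B = 179 + 0.69 × (86 − 179) = 179 + 0.69 × -93 = 114.83 → 115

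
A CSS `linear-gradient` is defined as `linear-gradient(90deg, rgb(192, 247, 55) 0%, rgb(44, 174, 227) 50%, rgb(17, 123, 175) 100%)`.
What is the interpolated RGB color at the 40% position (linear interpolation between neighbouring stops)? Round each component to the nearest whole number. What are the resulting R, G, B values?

40% lies between the 0% and 50% stops, so the local fraction is t = (40 − 0)/(50 − 0) = 40/50 ≈ 0.8.
R = 192 + 0.8 × (44 − 192) = 73.6 → 74
G = 247 + 0.8 × (174 − 247) = 188.6 → 189
B = 55 + 0.8 × (227 − 55) = 192.6 → 193

(74, 189, 193)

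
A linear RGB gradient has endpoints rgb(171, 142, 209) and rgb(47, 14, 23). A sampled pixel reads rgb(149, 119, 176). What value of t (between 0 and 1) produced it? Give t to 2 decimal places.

Invert the lerp on the B channel (largest span, 186): t = (176 − 209) / (23 − 209) = -33/-186 = 0.17742.
Check on R: (149 − 171)/(47 − 171) = 0.1774 ✓

0.18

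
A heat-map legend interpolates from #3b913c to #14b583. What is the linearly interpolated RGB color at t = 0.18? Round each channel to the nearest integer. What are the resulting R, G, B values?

(52, 151, 73)

#3b913c → (59, 145, 60); #14b583 → (20, 181, 131).
R = 59 + 0.18 × (20 − 59) = 59 + 0.18 × -39 = 51.98 → 52
G = 145 + 0.18 × (181 − 145) = 145 + 0.18 × 36 = 151.48 → 151
B = 60 + 0.18 × (131 − 60) = 60 + 0.18 × 71 = 72.78 → 73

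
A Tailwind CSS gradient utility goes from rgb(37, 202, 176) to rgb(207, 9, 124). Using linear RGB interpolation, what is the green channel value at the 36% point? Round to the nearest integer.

G = 202 + 0.36 × (9 − 202) = 132.52 → 133

133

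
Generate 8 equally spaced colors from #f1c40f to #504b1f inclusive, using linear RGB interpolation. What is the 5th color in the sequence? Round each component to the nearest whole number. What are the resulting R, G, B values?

(149, 127, 24)

With 8 swatches and endpoints inclusive, swatch 5 sits at t = (5 − 1)/(8 − 1) = 4/7 ≈ 0.5714.
#f1c40f → (241, 196, 15); #504b1f → (80, 75, 31).
R = 241 + 0.5714 × (80 − 241) = 149.005 → 149
G = 196 + 0.5714 × (75 − 196) = 126.861 → 127
B = 15 + 0.5714 × (31 − 15) = 24.142 → 24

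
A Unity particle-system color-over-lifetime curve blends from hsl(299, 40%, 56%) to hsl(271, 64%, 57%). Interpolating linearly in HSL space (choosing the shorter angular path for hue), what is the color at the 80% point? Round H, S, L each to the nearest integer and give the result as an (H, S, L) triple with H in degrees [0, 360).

(277, 59, 57)

Hue arc: Δh = 271 − 299 = -28° (|Δh| ≤ 180, already the shorter path).
H = 299 + 0.8 × (-28) = 276.6 → 277°
S = 40 + 0.8 × (64 − 40) = 59.2 → 59%
L = 56 + 0.8 × (57 − 56) = 56.8 → 57%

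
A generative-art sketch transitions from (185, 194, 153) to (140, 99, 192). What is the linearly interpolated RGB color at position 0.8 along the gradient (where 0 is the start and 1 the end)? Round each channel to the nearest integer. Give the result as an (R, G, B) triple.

R = 185 + 0.8 × (140 − 185) = 185 + 0.8 × -45 = 149 → 149
G = 194 + 0.8 × (99 − 194) = 194 + 0.8 × -95 = 118 → 118
B = 153 + 0.8 × (192 − 153) = 153 + 0.8 × 39 = 184.2 → 184
So the blended color is (149, 118, 184), about #9576b8.

(149, 118, 184)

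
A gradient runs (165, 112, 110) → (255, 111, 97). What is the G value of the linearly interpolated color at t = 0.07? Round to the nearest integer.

G = 112 + 0.07 × (111 − 112) = 111.93 → 112

112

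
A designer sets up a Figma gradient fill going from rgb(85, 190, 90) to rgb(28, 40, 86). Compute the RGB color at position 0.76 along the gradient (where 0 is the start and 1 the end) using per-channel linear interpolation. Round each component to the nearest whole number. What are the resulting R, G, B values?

R = 85 + 0.76 × (28 − 85) = 85 + 0.76 × -57 = 41.68 → 42
G = 190 + 0.76 × (40 − 190) = 190 + 0.76 × -150 = 76 → 76
B = 90 + 0.76 × (86 − 90) = 90 + 0.76 × -4 = 86.96 → 87

(42, 76, 87)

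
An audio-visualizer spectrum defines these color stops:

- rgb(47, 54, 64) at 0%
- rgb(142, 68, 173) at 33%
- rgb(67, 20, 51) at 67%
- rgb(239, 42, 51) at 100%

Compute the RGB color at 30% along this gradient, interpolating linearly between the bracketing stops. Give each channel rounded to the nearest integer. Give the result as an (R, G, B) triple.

30% lies between the 0% and 33% stops, so the local fraction is t = (30 − 0)/(33 − 0) = 30/33 ≈ 0.9091.
R = 47 + 0.9091 × (142 − 47) = 133.365 → 133
G = 54 + 0.9091 × (68 − 54) = 66.727 → 67
B = 64 + 0.9091 × (173 − 64) = 163.092 → 163

(133, 67, 163)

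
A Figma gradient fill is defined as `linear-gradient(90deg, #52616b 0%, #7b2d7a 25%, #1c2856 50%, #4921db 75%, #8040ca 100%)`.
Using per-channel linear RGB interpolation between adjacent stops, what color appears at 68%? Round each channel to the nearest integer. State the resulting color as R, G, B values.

68% lies between the 50% and 75% stops, so the local fraction is t = (68 − 50)/(75 − 50) = 18/25 ≈ 0.72.
#1c2856 → (28, 40, 86); #4921db → (73, 33, 219).
R = 28 + 0.72 × (73 − 28) = 60.4 → 60
G = 40 + 0.72 × (33 − 40) = 34.96 → 35
B = 86 + 0.72 × (219 − 86) = 181.76 → 182

(60, 35, 182)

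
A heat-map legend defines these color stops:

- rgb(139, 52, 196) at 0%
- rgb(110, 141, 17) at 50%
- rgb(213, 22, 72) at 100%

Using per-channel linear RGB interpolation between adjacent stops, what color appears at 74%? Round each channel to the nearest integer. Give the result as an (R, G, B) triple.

74% lies between the 50% and 100% stops, so the local fraction is t = (74 − 50)/(100 − 50) = 24/50 ≈ 0.48.
R = 110 + 0.48 × (213 − 110) = 159.44 → 159
G = 141 + 0.48 × (22 − 141) = 83.88 → 84
B = 17 + 0.48 × (72 − 17) = 43.4 → 43

(159, 84, 43)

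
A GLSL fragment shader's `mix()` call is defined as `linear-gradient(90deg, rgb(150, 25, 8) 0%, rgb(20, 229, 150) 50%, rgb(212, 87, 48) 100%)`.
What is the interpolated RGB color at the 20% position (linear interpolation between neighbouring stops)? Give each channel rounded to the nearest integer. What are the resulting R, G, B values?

20% lies between the 0% and 50% stops, so the local fraction is t = (20 − 0)/(50 − 0) = 20/50 ≈ 0.4.
R = 150 + 0.4 × (20 − 150) = 98 → 98
G = 25 + 0.4 × (229 − 25) = 106.6 → 107
B = 8 + 0.4 × (150 − 8) = 64.8 → 65

(98, 107, 65)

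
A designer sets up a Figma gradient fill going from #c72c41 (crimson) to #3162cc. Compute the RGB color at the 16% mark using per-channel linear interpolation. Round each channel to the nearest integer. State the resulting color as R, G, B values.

(175, 53, 87)

#c72c41 → (199, 44, 65); #3162cc → (49, 98, 204).
16% corresponds to t = 0.16.
R = 199 + 0.16 × (49 − 199) = 199 + 0.16 × -150 = 175 → 175
G = 44 + 0.16 × (98 − 44) = 44 + 0.16 × 54 = 52.64 → 53
B = 65 + 0.16 × (204 − 65) = 65 + 0.16 × 139 = 87.24 → 87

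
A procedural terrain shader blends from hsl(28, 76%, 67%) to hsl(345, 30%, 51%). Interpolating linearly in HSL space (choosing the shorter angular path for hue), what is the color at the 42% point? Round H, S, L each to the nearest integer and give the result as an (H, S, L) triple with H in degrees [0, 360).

(10, 57, 60)

Hue: 345 − 28 = 317°, but |317| > 180 so the shorter arc goes the other way: Δh = 317 − 360 = -43°.
H = 28 + 0.42 × (-43) = 9.94 → 10°
S = 76 + 0.42 × (30 − 76) = 56.68 → 57%
L = 67 + 0.42 × (51 − 67) = 60.28 → 60%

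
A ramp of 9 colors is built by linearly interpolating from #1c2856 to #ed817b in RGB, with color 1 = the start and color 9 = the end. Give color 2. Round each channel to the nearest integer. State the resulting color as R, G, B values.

With 9 swatches and endpoints inclusive, swatch 2 sits at t = (2 − 1)/(9 − 1) = 1/8 ≈ 0.125.
#1c2856 → (28, 40, 86); #ed817b → (237, 129, 123).
R = 28 + 0.125 × (237 − 28) = 54.125 → 54
G = 40 + 0.125 × (129 − 40) = 51.125 → 51
B = 86 + 0.125 × (123 − 86) = 90.625 → 91

(54, 51, 91)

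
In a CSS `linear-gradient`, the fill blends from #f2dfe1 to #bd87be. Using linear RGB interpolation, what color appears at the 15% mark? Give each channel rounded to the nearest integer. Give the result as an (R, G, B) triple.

#f2dfe1 → (242, 223, 225); #bd87be → (189, 135, 190).
15% corresponds to t = 0.15.
R = 242 + 0.15 × (189 − 242) = 242 + 0.15 × -53 = 234.05 → 234
G = 223 + 0.15 × (135 − 223) = 223 + 0.15 × -88 = 209.8 → 210
B = 225 + 0.15 × (190 − 225) = 225 + 0.15 × -35 = 219.75 → 220
So the blended color is (234, 210, 220), about #ead2dc.

(234, 210, 220)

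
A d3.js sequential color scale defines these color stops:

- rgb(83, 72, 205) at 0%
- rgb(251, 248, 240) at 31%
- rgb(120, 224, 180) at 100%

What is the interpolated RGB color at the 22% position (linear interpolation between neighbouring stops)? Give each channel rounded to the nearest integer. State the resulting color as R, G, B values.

22% lies between the 0% and 31% stops, so the local fraction is t = (22 − 0)/(31 − 0) = 22/31 ≈ 0.7097.
R = 83 + 0.7097 × (251 − 83) = 202.23 → 202
G = 72 + 0.7097 × (248 − 72) = 196.907 → 197
B = 205 + 0.7097 × (240 − 205) = 229.839 → 230

(202, 197, 230)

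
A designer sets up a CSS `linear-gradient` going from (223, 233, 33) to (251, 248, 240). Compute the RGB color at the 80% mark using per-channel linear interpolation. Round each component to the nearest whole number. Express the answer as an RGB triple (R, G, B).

80% corresponds to t = 0.8.
R = 223 + 0.8 × (251 − 223) = 223 + 0.8 × 28 = 245.4 → 245
G = 233 + 0.8 × (248 − 233) = 233 + 0.8 × 15 = 245 → 245
B = 33 + 0.8 × (240 − 33) = 33 + 0.8 × 207 = 198.6 → 199

(245, 245, 199)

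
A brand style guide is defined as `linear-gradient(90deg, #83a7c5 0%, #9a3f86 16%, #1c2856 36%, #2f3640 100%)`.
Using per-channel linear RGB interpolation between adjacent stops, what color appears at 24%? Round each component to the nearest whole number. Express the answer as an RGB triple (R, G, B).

(104, 54, 115)

24% lies between the 16% and 36% stops, so the local fraction is t = (24 − 16)/(36 − 16) = 8/20 ≈ 0.4.
#9a3f86 → (154, 63, 134); #1c2856 → (28, 40, 86).
R = 154 + 0.4 × (28 − 154) = 103.6 → 104
G = 63 + 0.4 × (40 − 63) = 53.8 → 54
B = 134 + 0.4 × (86 − 134) = 114.8 → 115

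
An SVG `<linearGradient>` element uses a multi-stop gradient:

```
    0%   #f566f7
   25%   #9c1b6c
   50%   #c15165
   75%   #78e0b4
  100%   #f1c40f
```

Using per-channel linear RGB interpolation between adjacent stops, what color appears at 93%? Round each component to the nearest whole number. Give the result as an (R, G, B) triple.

(207, 204, 61)

93% lies between the 75% and 100% stops, so the local fraction is t = (93 − 75)/(100 − 75) = 18/25 ≈ 0.72.
#78e0b4 → (120, 224, 180); #f1c40f → (241, 196, 15).
R = 120 + 0.72 × (241 − 120) = 207.12 → 207
G = 224 + 0.72 × (196 − 224) = 203.84 → 204
B = 180 + 0.72 × (15 − 180) = 61.2 → 61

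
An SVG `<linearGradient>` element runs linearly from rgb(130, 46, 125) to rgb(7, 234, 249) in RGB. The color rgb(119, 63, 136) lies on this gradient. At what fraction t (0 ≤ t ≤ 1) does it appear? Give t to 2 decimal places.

Invert the lerp on the G channel (largest span, 188): t = (63 − 46) / (234 − 46) = 17/188 = 0.090426.
Check on R: (119 − 130)/(7 − 130) = 0.08943 ✓

0.09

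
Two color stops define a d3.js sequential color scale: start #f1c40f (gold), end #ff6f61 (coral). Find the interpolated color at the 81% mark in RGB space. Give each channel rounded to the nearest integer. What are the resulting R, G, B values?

#f1c40f → (241, 196, 15); #ff6f61 → (255, 111, 97).
81% corresponds to t = 0.81.
R = 241 + 0.81 × (255 − 241) = 241 + 0.81 × 14 = 252.34 → 252
G = 196 + 0.81 × (111 − 196) = 196 + 0.81 × -85 = 127.15 → 127
B = 15 + 0.81 × (97 − 15) = 15 + 0.81 × 82 = 81.42 → 81

(252, 127, 81)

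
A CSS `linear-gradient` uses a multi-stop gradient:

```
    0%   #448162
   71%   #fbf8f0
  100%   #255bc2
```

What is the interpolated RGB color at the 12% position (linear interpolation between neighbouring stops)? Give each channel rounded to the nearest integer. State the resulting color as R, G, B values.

(99, 149, 122)

12% lies between the 0% and 71% stops, so the local fraction is t = (12 − 0)/(71 − 0) = 12/71 ≈ 0.169.
#448162 → (68, 129, 98); #fbf8f0 → (251, 248, 240).
R = 68 + 0.169 × (251 − 68) = 98.927 → 99
G = 129 + 0.169 × (248 − 129) = 149.111 → 149
B = 98 + 0.169 × (240 − 98) = 121.998 → 122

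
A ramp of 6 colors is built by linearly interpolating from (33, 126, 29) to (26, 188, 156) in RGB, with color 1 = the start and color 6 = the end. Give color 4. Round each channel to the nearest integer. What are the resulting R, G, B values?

(29, 163, 105)

With 6 swatches and endpoints inclusive, swatch 4 sits at t = (4 − 1)/(6 − 1) = 3/5 ≈ 0.6.
R = 33 + 0.6 × (26 − 33) = 28.8 → 29
G = 126 + 0.6 × (188 − 126) = 163.2 → 163
B = 29 + 0.6 × (156 − 29) = 105.2 → 105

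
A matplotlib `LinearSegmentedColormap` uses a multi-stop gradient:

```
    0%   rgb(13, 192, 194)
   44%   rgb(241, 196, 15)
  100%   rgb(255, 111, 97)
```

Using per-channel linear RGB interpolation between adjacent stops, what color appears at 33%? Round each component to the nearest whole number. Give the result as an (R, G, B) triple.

33% lies between the 0% and 44% stops, so the local fraction is t = (33 − 0)/(44 − 0) = 33/44 ≈ 0.75.
R = 13 + 0.75 × (241 − 13) = 184 → 184
G = 192 + 0.75 × (196 − 192) = 195 → 195
B = 194 + 0.75 × (15 − 194) = 59.75 → 60

(184, 195, 60)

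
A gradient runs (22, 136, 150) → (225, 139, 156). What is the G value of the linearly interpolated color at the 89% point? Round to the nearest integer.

139

G = 136 + 0.89 × (139 − 136) = 138.67 → 139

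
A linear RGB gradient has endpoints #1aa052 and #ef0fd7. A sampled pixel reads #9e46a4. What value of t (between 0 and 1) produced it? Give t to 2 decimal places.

0.62

Invert the lerp on the R channel (largest span, 213): t = (158 − 26) / (239 − 26) = 132/213 = 0.61972.
Check on G: (70 − 160)/(15 − 160) = 0.6207 ✓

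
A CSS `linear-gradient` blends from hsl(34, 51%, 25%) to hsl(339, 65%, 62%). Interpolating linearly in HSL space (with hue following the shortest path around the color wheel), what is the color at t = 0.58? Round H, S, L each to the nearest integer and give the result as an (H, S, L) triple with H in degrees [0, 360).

Hue: 339 − 34 = 305°, but |305| > 180 so the shorter arc goes the other way: Δh = 305 − 360 = -55°.
H = 34 + 0.58 × (-55) = 2.1 → 2°
S = 51 + 0.58 × (65 − 51) = 59.12 → 59%
L = 25 + 0.58 × (62 − 25) = 46.46 → 46%

(2, 59, 46)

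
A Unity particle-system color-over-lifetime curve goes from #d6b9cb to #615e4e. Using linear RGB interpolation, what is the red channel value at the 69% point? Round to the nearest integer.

133

R₁ = 214 (from #d6b9cb), R₂ = 97 (from #615e4e).
R = 214 + 0.69 × (97 − 214) = 133.27 → 133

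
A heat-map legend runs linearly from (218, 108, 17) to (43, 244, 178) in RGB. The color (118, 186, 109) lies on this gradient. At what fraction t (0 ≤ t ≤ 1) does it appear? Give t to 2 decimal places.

0.57

Invert the lerp on the R channel (largest span, 175): t = (118 − 218) / (43 − 218) = -100/-175 = 0.57143.
Check on G: (186 − 108)/(244 − 108) = 0.5735 ✓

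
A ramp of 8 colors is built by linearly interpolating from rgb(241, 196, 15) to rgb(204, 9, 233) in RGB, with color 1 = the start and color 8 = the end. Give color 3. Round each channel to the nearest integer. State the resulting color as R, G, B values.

With 8 swatches and endpoints inclusive, swatch 3 sits at t = (3 − 1)/(8 − 1) = 2/7 ≈ 0.2857.
R = 241 + 0.2857 × (204 − 241) = 230.429 → 230
G = 196 + 0.2857 × (9 − 196) = 142.574 → 143
B = 15 + 0.2857 × (233 − 15) = 77.283 → 77

(230, 143, 77)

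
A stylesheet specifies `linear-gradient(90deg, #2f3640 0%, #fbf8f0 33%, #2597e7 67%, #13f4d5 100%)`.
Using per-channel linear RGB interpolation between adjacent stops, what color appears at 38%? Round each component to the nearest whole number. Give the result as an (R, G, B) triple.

38% lies between the 33% and 67% stops, so the local fraction is t = (38 − 33)/(67 − 33) = 5/34 ≈ 0.1471.
#fbf8f0 → (251, 248, 240); #2597e7 → (37, 151, 231).
R = 251 + 0.1471 × (37 − 251) = 219.521 → 220
G = 248 + 0.1471 × (151 − 248) = 233.731 → 234
B = 240 + 0.1471 × (231 − 240) = 238.676 → 239

(220, 234, 239)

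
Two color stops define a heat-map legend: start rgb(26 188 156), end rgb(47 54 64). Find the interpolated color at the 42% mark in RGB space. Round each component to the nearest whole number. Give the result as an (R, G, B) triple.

(35, 132, 117)

42% corresponds to t = 0.42.
R = 26 + 0.42 × (47 − 26) = 26 + 0.42 × 21 = 34.82 → 35
G = 188 + 0.42 × (54 − 188) = 188 + 0.42 × -134 = 131.72 → 132
B = 156 + 0.42 × (64 − 156) = 156 + 0.42 × -92 = 117.36 → 117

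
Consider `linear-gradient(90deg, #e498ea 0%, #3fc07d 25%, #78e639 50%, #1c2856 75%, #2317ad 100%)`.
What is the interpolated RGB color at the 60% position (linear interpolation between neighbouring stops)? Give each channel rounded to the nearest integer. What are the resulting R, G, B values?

(83, 154, 69)

60% lies between the 50% and 75% stops, so the local fraction is t = (60 − 50)/(75 − 50) = 10/25 ≈ 0.4.
#78e639 → (120, 230, 57); #1c2856 → (28, 40, 86).
R = 120 + 0.4 × (28 − 120) = 83.2 → 83
G = 230 + 0.4 × (40 − 230) = 154 → 154
B = 57 + 0.4 × (86 − 57) = 68.6 → 69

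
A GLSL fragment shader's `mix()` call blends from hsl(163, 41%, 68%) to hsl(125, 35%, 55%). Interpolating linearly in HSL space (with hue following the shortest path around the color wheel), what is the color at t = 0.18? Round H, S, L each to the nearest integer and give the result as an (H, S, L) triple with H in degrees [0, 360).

(156, 40, 66)

Hue arc: Δh = 125 − 163 = -38° (|Δh| ≤ 180, already the shorter path).
H = 163 + 0.18 × (-38) = 156.16 → 156°
S = 41 + 0.18 × (35 − 41) = 39.92 → 40%
L = 68 + 0.18 × (55 − 68) = 65.66 → 66%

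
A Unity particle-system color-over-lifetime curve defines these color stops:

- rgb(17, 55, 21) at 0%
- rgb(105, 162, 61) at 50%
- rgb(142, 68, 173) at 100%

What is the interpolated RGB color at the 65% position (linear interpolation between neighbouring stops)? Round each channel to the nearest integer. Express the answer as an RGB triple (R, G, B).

65% lies between the 50% and 100% stops, so the local fraction is t = (65 − 50)/(100 − 50) = 15/50 ≈ 0.3.
R = 105 + 0.3 × (142 − 105) = 116.1 → 116
G = 162 + 0.3 × (68 − 162) = 133.8 → 134
B = 61 + 0.3 × (173 − 61) = 94.6 → 95

(116, 134, 95)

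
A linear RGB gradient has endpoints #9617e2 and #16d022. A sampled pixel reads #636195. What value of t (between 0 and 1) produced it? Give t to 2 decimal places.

0.40

Invert the lerp on the B channel (largest span, 192): t = (149 − 226) / (34 − 226) = -77/-192 = 0.40104.
Check on R: (99 − 150)/(22 − 150) = 0.3984 ✓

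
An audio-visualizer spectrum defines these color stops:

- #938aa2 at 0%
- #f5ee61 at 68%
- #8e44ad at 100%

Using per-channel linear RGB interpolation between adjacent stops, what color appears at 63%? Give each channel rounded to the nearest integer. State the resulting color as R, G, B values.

63% lies between the 0% and 68% stops, so the local fraction is t = (63 − 0)/(68 − 0) = 63/68 ≈ 0.9265.
#938aa2 → (147, 138, 162); #f5ee61 → (245, 238, 97).
R = 147 + 0.9265 × (245 − 147) = 237.797 → 238
G = 138 + 0.9265 × (238 − 138) = 230.65 → 231
B = 162 + 0.9265 × (97 − 162) = 101.778 → 102

(238, 231, 102)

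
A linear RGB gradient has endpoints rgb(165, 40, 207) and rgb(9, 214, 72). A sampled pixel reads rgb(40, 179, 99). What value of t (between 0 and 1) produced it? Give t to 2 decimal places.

Invert the lerp on the G channel (largest span, 174): t = (179 − 40) / (214 − 40) = 139/174 = 0.79885.
Check on R: (40 − 165)/(9 − 165) = 0.8013 ✓

0.80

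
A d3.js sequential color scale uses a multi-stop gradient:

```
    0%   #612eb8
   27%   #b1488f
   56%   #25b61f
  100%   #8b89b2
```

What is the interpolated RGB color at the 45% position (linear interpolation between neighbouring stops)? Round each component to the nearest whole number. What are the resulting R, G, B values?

45% lies between the 27% and 56% stops, so the local fraction is t = (45 − 27)/(56 − 27) = 18/29 ≈ 0.6207.
#b1488f → (177, 72, 143); #25b61f → (37, 182, 31).
R = 177 + 0.6207 × (37 − 177) = 90.102 → 90
G = 72 + 0.6207 × (182 − 72) = 140.277 → 140
B = 143 + 0.6207 × (31 − 143) = 73.482 → 73

(90, 140, 73)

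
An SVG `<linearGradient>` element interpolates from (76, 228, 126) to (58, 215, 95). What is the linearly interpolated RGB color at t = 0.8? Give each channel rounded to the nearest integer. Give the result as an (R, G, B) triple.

R = 76 + 0.8 × (58 − 76) = 76 + 0.8 × -18 = 61.6 → 62
G = 228 + 0.8 × (215 − 228) = 228 + 0.8 × -13 = 217.6 → 218
B = 126 + 0.8 × (95 − 126) = 126 + 0.8 × -31 = 101.2 → 101
So the blended color is (62, 218, 101), about #3eda65.

(62, 218, 101)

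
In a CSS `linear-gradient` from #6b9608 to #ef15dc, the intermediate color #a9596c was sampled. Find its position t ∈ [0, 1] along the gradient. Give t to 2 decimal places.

0.47

Invert the lerp on the B channel (largest span, 212): t = (108 − 8) / (220 − 8) = 100/212 = 0.4717.
Check on R: (169 − 107)/(239 − 107) = 0.4697 ✓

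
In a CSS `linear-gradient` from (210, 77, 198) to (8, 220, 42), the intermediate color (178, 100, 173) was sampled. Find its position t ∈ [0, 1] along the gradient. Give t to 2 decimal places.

Invert the lerp on the R channel (largest span, 202): t = (178 − 210) / (8 − 210) = -32/-202 = 0.15842.
Check on G: (100 − 77)/(220 − 77) = 0.1608 ✓

0.16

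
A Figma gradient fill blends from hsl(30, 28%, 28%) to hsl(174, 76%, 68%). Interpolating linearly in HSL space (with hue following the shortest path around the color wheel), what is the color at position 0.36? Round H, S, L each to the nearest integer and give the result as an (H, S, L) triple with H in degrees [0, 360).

(82, 45, 42)

Hue arc: Δh = 174 − 30 = 144° (|Δh| ≤ 180, already the shorter path).
H = 30 + 0.36 × (144) = 81.84 → 82°
S = 28 + 0.36 × (76 − 28) = 45.28 → 45%
L = 28 + 0.36 × (68 − 28) = 42.4 → 42%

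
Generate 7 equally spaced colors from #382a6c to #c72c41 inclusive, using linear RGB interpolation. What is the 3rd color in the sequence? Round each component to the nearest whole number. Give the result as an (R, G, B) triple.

(104, 43, 94)

With 7 swatches and endpoints inclusive, swatch 3 sits at t = (3 − 1)/(7 − 1) = 2/6 ≈ 0.3333.
#382a6c → (56, 42, 108); #c72c41 → (199, 44, 65).
R = 56 + 0.3333 × (199 − 56) = 103.662 → 104
G = 42 + 0.3333 × (44 − 42) = 42.667 → 43
B = 108 + 0.3333 × (65 − 108) = 93.668 → 94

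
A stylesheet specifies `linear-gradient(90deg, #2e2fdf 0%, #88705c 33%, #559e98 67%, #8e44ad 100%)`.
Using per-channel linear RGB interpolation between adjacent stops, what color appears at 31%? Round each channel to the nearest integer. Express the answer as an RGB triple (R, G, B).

31% lies between the 0% and 33% stops, so the local fraction is t = (31 − 0)/(33 − 0) = 31/33 ≈ 0.9394.
#2e2fdf → (46, 47, 223); #88705c → (136, 112, 92).
R = 46 + 0.9394 × (136 − 46) = 130.546 → 131
G = 47 + 0.9394 × (112 − 47) = 108.061 → 108
B = 223 + 0.9394 × (92 − 223) = 99.939 → 100

(131, 108, 100)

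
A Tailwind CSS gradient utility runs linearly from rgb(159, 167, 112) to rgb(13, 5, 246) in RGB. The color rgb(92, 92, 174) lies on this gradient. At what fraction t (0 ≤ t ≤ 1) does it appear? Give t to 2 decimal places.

Invert the lerp on the G channel (largest span, 162): t = (92 − 167) / (5 − 167) = -75/-162 = 0.46296.
Check on R: (92 − 159)/(13 − 159) = 0.4589 ✓

0.46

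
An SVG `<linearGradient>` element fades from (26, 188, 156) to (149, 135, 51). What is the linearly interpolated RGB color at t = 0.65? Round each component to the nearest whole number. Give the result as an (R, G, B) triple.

R = 26 + 0.65 × (149 − 26) = 26 + 0.65 × 123 = 105.95 → 106
G = 188 + 0.65 × (135 − 188) = 188 + 0.65 × -53 = 153.55 → 154
B = 156 + 0.65 × (51 − 156) = 156 + 0.65 × -105 = 87.75 → 88

(106, 154, 88)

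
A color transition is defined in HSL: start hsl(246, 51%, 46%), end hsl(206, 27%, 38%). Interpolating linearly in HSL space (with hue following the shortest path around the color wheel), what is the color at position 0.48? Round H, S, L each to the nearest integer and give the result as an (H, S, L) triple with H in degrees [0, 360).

Hue arc: Δh = 206 − 246 = -40° (|Δh| ≤ 180, already the shorter path).
H = 246 + 0.48 × (-40) = 226.8 → 227°
S = 51 + 0.48 × (27 − 51) = 39.48 → 39%
L = 46 + 0.48 × (38 − 46) = 42.16 → 42%

(227, 39, 42)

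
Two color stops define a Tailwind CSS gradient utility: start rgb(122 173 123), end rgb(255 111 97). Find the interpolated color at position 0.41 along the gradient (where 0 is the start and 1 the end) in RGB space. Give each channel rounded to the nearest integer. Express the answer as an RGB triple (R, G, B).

(177, 148, 112)

R = 122 + 0.41 × (255 − 122) = 122 + 0.41 × 133 = 176.53 → 177
G = 173 + 0.41 × (111 − 173) = 173 + 0.41 × -62 = 147.58 → 148
B = 123 + 0.41 × (97 − 123) = 123 + 0.41 × -26 = 112.34 → 112
So the blended color is (177, 148, 112), about #b19470.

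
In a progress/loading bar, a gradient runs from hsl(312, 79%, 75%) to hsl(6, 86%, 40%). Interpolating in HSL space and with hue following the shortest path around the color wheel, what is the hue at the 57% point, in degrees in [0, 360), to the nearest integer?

Hue: 6 − 312 = -306°, but |-306| > 180 so the shorter arc goes the other way: Δh = -306 + 360 = 54°.
H = 312 + 0.57 × (54) = 342.78 → 343°

343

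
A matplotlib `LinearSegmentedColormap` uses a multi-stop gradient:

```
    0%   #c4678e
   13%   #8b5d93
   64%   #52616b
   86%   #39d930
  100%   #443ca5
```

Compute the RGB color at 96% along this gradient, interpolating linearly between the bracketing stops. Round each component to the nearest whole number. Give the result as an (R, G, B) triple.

(65, 105, 132)

96% lies between the 86% and 100% stops, so the local fraction is t = (96 − 86)/(100 − 86) = 10/14 ≈ 0.7143.
#39d930 → (57, 217, 48); #443ca5 → (68, 60, 165).
R = 57 + 0.7143 × (68 − 57) = 64.857 → 65
G = 217 + 0.7143 × (60 − 217) = 104.855 → 105
B = 48 + 0.7143 × (165 − 48) = 131.573 → 132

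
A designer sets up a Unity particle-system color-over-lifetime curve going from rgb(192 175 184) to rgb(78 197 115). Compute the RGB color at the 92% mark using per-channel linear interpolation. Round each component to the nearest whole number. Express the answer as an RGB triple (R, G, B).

92% corresponds to t = 0.92.
R = 192 + 0.92 × (78 − 192) = 192 + 0.92 × -114 = 87.12 → 87
G = 175 + 0.92 × (197 − 175) = 175 + 0.92 × 22 = 195.24 → 195
B = 184 + 0.92 × (115 − 184) = 184 + 0.92 × -69 = 120.52 → 121

(87, 195, 121)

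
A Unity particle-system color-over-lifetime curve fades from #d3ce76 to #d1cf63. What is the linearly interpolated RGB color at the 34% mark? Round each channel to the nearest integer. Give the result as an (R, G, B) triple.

#d3ce76 → (211, 206, 118); #d1cf63 → (209, 207, 99).
34% corresponds to t = 0.34.
R = 211 + 0.34 × (209 − 211) = 211 + 0.34 × -2 = 210.32 → 210
G = 206 + 0.34 × (207 − 206) = 206 + 0.34 × 1 = 206.34 → 206
B = 118 + 0.34 × (99 − 118) = 118 + 0.34 × -19 = 111.54 → 112

(210, 206, 112)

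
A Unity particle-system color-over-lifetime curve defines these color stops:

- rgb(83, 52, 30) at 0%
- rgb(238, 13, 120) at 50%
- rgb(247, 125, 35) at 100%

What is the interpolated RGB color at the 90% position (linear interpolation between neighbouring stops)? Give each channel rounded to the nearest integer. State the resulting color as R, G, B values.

90% lies between the 50% and 100% stops, so the local fraction is t = (90 − 50)/(100 − 50) = 40/50 ≈ 0.8.
R = 238 + 0.8 × (247 − 238) = 245.2 → 245
G = 13 + 0.8 × (125 − 13) = 102.6 → 103
B = 120 + 0.8 × (35 − 120) = 52 → 52

(245, 103, 52)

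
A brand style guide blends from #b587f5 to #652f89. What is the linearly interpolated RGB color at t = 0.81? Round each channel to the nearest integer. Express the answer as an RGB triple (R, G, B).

(116, 64, 158)

#b587f5 → (181, 135, 245); #652f89 → (101, 47, 137).
R = 181 + 0.81 × (101 − 181) = 181 + 0.81 × -80 = 116.2 → 116
G = 135 + 0.81 × (47 − 135) = 135 + 0.81 × -88 = 63.72 → 64
B = 245 + 0.81 × (137 − 245) = 245 + 0.81 × -108 = 157.52 → 158
So the blended color is (116, 64, 158), about #74409e.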